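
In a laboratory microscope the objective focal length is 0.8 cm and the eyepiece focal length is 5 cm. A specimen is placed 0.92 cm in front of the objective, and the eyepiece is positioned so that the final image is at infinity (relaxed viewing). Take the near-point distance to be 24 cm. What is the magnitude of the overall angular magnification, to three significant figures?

32.0

Objective: 1/d_i = 1/f_obj - 1/d_o = 1/0.8 - 1/0.92 = 0.16304 cm^-1, so d_i = 6.133 cm.
m_obj = -d_i/d_o = -6.133/0.92 = -6.667.
Eyepiece angular magnification (image at infinity): M_eye = D/f_e = 24/5 = 4.800.
Overall M = m_obj x M_eye = (-6.667)(4.800) = -32.00.
|M| = 32.00.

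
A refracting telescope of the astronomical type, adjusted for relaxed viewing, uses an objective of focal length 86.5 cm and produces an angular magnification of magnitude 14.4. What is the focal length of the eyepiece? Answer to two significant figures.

6.0 cm

|M| = f_obj/f_eye, so f_eye = f_obj/|M| = 86.5/14.4 = 6.007 cm.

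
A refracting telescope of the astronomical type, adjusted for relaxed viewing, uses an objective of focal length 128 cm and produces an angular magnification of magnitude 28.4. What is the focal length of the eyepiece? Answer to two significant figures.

4.5 cm

|M| = f_obj/f_eye, so f_eye = f_obj/|M| = 128/28.4 = 4.507 cm.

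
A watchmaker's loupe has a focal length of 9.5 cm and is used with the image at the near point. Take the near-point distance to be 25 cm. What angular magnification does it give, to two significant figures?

M = 1 + D/f = 1 + 25/9.5 = 3.632.

3.6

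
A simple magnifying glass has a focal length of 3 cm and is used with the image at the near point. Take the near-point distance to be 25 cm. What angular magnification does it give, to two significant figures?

9.3

M = 1 + D/f = 1 + 25/3 = 9.333.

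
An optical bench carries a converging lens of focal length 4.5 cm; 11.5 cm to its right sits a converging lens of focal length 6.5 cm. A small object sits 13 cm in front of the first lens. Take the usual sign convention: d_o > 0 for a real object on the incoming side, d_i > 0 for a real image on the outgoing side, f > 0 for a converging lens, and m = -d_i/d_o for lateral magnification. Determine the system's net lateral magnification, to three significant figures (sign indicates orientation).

Applying the thin-lens equation to the first lens, 1/4.5 = 1/13 + 1/d_i1, which gives d_i1 = 6.882 cm.
Its lateral magnification is m_1 = -d_i1/d_o1 = -(6.882)/13 = -0.5294.
Object distance for lens 2: d_o2 = 11.5 - 6.882 = 4.618 cm.
Applying the thin-lens equation again with f_2 = 6.5 cm and d_o2 = 4.618 cm gives d_i2 = -15.945 cm.
m_2 = -(-15.945)/(4.618) = 3.4531.
The system's lateral magnification is m_1 m_2 = (-0.5294)(3.4531) = -1.8281.

-1.83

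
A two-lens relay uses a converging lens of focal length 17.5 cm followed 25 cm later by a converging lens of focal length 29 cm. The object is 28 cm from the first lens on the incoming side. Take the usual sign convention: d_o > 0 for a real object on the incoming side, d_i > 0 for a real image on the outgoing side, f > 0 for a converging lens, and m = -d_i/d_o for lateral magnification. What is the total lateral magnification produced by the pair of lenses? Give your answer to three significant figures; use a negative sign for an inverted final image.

Applying the thin-lens equation to the first lens, 1/17.5 = 1/28 + 1/d_i1, which gives d_i1 = 46.667 cm.
Its lateral magnification is m_1 = -d_i1/d_o1 = -(46.667)/28 = -1.6667.
Since 46.667 cm > 25 cm, the first image lies past the second lens and serves as a virtual object: d_o2 = L - d_i1 = -21.667 cm.
Applying the thin-lens equation again with f_2 = 29 cm and d_o2 = -21.667 cm gives d_i2 = 12.401 cm.
m_2 = -(12.401)/(-21.667) = 0.5724.
Overall magnification: m = m_1 m_2 = -0.9539.

-0.954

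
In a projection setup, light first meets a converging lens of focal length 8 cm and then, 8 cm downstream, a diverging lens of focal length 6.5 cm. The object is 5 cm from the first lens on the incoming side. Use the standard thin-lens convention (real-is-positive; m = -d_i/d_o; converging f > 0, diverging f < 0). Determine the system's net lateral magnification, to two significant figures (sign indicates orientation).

Applying the thin-lens equation to the first lens, 1/8 = 1/5 + 1/d_i1, which gives d_i1 = -13.333 cm.
Its lateral magnification is m_1 = -d_i1/d_o1 = -(-13.333)/5 = 2.6667.
With d_i1 < 0 the first image is virtual and lies on the object side; the object distance for lens 2 is d_o2 = 8 - (-13.333) = 21.333 cm.
Applying the thin-lens equation again with f_2 = -6.5 cm and d_o2 = 21.333 cm gives d_i2 = -4.982 cm.
m_2 = -(-4.982)/(21.333) = 0.2335.
The system's lateral magnification is m_1 m_2 = (2.6667)(0.2335) = 0.6228.

0.62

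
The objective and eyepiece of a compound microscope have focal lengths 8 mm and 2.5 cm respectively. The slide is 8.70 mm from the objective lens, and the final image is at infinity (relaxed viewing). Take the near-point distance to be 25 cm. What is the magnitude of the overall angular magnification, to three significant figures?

114

Convert to cm: f_obj = 8 mm = 0.8 cm; d_o = 8.70 mm = 0.87 cm.
Objective: 1/d_i = 1/f_obj - 1/d_o = 1/0.8 - 1/0.87 = 0.10057 cm^-1, so d_i = 9.943 cm.
m_obj = -d_i/d_o = -9.943/0.87 = -11.429.
Eyepiece angular magnification (image at infinity): M_eye = D/f_e = 25/2.5 = 10.000.
Overall M = m_obj x M_eye = (-11.429)(10.000) = -114.29.
|M| = 114.29.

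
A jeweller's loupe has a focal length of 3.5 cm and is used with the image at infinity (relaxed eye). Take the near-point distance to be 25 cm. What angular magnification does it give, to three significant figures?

7.14

M = D/f = 25/3.5 = 7.143.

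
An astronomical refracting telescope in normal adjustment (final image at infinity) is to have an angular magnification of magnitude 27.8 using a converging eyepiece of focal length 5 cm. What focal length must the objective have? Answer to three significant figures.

|M| = f_obj/|f_eye|, so f_obj = |M| x |f_eye| = 27.8 x 5 = 139.000 cm.

139 cm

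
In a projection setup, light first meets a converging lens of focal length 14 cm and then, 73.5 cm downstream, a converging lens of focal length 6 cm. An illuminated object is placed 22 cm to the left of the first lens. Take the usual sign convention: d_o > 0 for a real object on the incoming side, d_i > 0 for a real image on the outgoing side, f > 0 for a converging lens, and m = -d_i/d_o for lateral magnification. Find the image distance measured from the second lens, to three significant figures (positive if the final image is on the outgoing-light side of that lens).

7.24 cm

Applying the thin-lens equation to the first lens, 1/14 = 1/22 + 1/d_i1, which gives d_i1 = 38.500 cm.
Object distance for lens 2: d_o2 = 73.5 - 38.500 = 35.000 cm.
Applying the thin-lens equation again with f_2 = 6 cm and d_o2 = 35.000 cm gives d_i2 = 7.241 cm.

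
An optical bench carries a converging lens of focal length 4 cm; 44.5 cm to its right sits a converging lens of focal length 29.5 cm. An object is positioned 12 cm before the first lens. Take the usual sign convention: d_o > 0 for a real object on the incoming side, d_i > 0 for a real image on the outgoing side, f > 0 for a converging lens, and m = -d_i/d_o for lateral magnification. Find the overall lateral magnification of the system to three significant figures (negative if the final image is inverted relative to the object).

Lens 1: 1/d_i1 = 1/f_1 - 1/d_o1 = 1/4 - 1/12 = 0.16667 cm^-1, so d_i1 = 6.000 cm.
m_1 = -(6.000)/12 = -0.5000.
That image sits 38.500 cm in front of the second lens, so d_o2 = 38.500 cm.
Lens 2: 1/d_i2 = 1/f_2 - 1/d_o2 = 1/29.5 - 1/(38.500) = 0.00792 cm^-1, so d_i2 = 126.194 cm.
m_2 = -(126.194)/(38.500) = -3.2778.
Overall magnification: m = m_1 m_2 = 1.6389.

1.64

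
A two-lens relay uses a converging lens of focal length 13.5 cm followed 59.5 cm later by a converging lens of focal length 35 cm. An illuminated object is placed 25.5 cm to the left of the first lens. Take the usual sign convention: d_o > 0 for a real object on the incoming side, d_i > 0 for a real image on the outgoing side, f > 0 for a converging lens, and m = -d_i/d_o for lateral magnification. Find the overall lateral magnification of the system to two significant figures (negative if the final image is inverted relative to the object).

First lens: d_i1 = 1/(1/13.5 - 1/25.5) = 28.688 cm.
m_1 = -(28.688)/25.5 = -1.1250.
The intermediate image is 28.688 cm to the right of lens 1, so d_o2 = L - d_i1 = 59.5 - 28.688 = 30.812 cm.
Second lens: d_i2 = 1/(1/35 - 1/(30.812)) = -257.537 cm.
m_2 = -(-257.537)/(30.812) = 8.3582.
Overall magnification: m = m_1 m_2 = -9.4030.

-9.4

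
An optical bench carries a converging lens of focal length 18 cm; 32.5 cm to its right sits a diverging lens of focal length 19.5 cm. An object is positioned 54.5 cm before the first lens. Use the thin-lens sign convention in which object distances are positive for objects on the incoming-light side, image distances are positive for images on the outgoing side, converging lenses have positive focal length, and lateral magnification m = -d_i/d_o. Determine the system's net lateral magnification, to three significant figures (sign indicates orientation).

-0.383

First lens: d_i1 = 1/(1/18 - 1/54.5) = 26.877 cm.
m_1 = -(26.877)/54.5 = -0.4932.
Object distance for lens 2: d_o2 = 32.5 - 26.877 = 5.623 cm.
Second lens: d_i2 = 1/(1/(-19.5) - 1/(5.623)) = -4.365 cm.
m_2 = -(-4.365)/(5.623) = 0.7762.
Total m = m_1 x m_2 = (-0.4932)(0.7762) = -0.3828.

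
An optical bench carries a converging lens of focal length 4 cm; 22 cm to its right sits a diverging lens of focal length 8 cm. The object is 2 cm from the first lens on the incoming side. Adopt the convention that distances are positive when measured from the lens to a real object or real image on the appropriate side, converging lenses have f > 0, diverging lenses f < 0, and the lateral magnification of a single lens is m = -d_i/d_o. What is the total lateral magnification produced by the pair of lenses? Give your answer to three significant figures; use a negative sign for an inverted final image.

0.471

Lens 1: 1/d_i1 = 1/f_1 - 1/d_o1 = 1/4 - 1/2 = -0.25000 cm^-1, so d_i1 = -4.000 cm.
m_1 = -(-4.000)/2 = 2.0000.
With d_i1 < 0 the first image is virtual and lies on the object side; the object distance for lens 2 is d_o2 = 22 - (-4.000) = 26.000 cm.
Lens 2: 1/d_i2 = 1/f_2 - 1/d_o2 = 1/(-8) - 1/(26.000) = -0.16346 cm^-1, so d_i2 = -6.118 cm.
m_2 = -(-6.118)/(26.000) = 0.2353.
The system's lateral magnification is m_1 m_2 = (2.0000)(0.2353) = 0.4706.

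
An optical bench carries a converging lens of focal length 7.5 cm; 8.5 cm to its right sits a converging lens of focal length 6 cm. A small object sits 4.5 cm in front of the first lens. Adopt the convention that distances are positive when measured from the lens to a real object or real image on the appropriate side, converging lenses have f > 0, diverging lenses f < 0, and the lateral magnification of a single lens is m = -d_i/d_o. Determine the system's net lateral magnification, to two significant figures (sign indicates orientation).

-1.1

Applying the thin-lens equation to the first lens, 1/7.5 = 1/4.5 + 1/d_i1, which gives d_i1 = -11.250 cm.
Its lateral magnification is m_1 = -d_i1/d_o1 = -(-11.250)/4.5 = 2.5000.
With d_i1 < 0 the first image is virtual and lies on the object side; the object distance for lens 2 is d_o2 = 8.5 - (-11.250) = 19.750 cm.
Applying the thin-lens equation again with f_2 = 6 cm and d_o2 = 19.750 cm gives d_i2 = 8.618 cm.
m_2 = -(8.618)/(19.750) = -0.4364.
Total m = m_1 x m_2 = (2.5000)(-0.4364) = -1.0909.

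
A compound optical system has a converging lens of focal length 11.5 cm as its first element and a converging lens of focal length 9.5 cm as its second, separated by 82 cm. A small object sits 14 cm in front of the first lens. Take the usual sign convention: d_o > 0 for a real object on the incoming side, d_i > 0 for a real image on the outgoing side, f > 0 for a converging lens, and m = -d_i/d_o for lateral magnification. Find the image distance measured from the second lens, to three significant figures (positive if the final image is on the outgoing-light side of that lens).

Applying the thin-lens equation to the first lens, 1/11.5 = 1/14 + 1/d_i1, which gives d_i1 = 64.400 cm.
That image sits 17.600 cm in front of the second lens, so d_o2 = 17.600 cm.
Applying the thin-lens equation again with f_2 = 9.5 cm and d_o2 = 17.600 cm gives d_i2 = 20.642 cm.

20.6 cm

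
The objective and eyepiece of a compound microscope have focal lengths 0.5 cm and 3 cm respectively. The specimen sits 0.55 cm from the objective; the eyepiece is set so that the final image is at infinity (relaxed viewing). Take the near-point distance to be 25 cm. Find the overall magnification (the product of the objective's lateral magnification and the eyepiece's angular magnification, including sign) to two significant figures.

-83

Objective: 1/d_i = 1/f_obj - 1/d_o = 1/0.5 - 1/0.55 = 0.18182 cm^-1, so d_i = 5.500 cm.
m_obj = -d_i/d_o = -5.500/0.55 = -10.000.
Eyepiece angular magnification (image at infinity): M_eye = D/f_e = 25/3 = 8.333.
Overall M = m_obj x M_eye = (-10.000)(8.333) = -83.33.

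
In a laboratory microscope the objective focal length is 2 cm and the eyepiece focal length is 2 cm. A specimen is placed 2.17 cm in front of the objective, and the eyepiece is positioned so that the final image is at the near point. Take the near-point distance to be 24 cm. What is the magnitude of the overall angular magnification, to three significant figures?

153

Objective: 1/d_i = 1/f_obj - 1/d_o = 1/2 - 1/2.17 = 0.03917 cm^-1, so d_i = 25.529 cm.
m_obj = -d_i/d_o = -25.529/2.17 = -11.765.
Eyepiece angular magnification (image at near point): M_eye = 1 + D/f_e = 1 + 24/2 = 13.000.
Overall M = m_obj x M_eye = (-11.765)(13.000) = -152.94.
|M| = 152.94.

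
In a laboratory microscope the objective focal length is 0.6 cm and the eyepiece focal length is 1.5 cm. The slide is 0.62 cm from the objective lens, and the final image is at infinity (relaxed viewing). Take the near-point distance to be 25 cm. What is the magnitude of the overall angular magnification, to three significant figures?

Objective: 1/d_i = 1/f_obj - 1/d_o = 1/0.6 - 1/0.62 = 0.05376 cm^-1, so d_i = 18.600 cm.
m_obj = -d_i/d_o = -18.600/0.62 = -30.000.
Eyepiece angular magnification (image at infinity): M_eye = D/f_e = 25/1.5 = 16.667.
Overall M = m_obj x M_eye = (-30.000)(16.667) = -500.00.
|M| = 500.00.

500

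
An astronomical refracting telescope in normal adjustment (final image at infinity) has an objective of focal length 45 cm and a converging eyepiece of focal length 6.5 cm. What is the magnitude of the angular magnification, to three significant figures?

6.92

|M| = f_obj/|f_eye| = 45/6.5 = 6.923.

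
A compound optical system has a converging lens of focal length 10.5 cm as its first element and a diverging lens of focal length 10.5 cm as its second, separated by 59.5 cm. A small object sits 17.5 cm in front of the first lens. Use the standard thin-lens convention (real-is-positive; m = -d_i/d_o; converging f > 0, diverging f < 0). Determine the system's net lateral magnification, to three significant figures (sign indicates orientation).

-0.360

Applying the thin-lens equation to the first lens, 1/10.5 = 1/17.5 + 1/d_i1, which gives d_i1 = 26.250 cm.
Its lateral magnification is m_1 = -d_i1/d_o1 = -(26.250)/17.5 = -1.5000.
The intermediate image is 26.250 cm to the right of lens 1, so d_o2 = L - d_i1 = 59.5 - 26.250 = 33.250 cm.
Applying the thin-lens equation again with f_2 = -10.5 cm and d_o2 = 33.250 cm gives d_i2 = -7.980 cm.
m_2 = -(-7.980)/(33.250) = 0.2400.
The system's lateral magnification is m_1 m_2 = (-1.5000)(0.2400) = -0.3600.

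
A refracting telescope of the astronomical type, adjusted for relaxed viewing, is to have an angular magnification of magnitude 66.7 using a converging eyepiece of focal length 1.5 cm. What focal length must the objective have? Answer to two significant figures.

|M| = f_obj/|f_eye|, so f_obj = |M| x |f_eye| = 66.7 x 1.5 = 100.050 cm.

100 cm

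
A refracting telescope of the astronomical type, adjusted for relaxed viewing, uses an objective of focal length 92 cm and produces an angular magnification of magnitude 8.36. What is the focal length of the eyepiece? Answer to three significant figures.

|M| = f_obj/f_eye, so f_eye = f_obj/|M| = 92/8.36 = 11.005 cm.

11.0 cm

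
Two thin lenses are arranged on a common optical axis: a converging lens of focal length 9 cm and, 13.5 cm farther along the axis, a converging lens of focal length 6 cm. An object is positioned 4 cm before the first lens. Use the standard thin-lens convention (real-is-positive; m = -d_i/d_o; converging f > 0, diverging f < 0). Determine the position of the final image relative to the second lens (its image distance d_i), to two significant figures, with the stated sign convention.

First lens: d_i1 = 1/(1/9 - 1/4) = -7.200 cm.
With d_i1 < 0 the first image is virtual and lies on the object side; the object distance for lens 2 is d_o2 = 13.5 - (-7.200) = 20.700 cm.
Second lens: d_i2 = 1/(1/6 - 1/(20.700)) = 8.449 cm.

8.4 cm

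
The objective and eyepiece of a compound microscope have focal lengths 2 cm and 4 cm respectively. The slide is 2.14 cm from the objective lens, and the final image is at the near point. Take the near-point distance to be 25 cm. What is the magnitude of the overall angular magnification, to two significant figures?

Objective: 1/d_i = 1/f_obj - 1/d_o = 1/2 - 1/2.14 = 0.03271 cm^-1, so d_i = 30.571 cm.
m_obj = -d_i/d_o = -30.571/2.14 = -14.286.
Eyepiece angular magnification (image at near point): M_eye = 1 + D/f_e = 1 + 25/4 = 7.250.
Overall M = m_obj x M_eye = (-14.286)(7.250) = -103.57.
|M| = 103.57.

100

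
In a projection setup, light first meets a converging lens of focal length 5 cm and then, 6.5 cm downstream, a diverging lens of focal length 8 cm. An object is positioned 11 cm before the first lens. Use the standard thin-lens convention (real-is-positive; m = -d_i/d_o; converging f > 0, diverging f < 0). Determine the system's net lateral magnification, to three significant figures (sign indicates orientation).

Applying the thin-lens equation to the first lens, 1/5 = 1/11 + 1/d_i1, which gives d_i1 = 9.167 cm.
Its lateral magnification is m_1 = -d_i1/d_o1 = -(9.167)/11 = -0.8333.
Since 9.167 cm > 6.5 cm, the first image lies past the second lens and serves as a virtual object: d_o2 = L - d_i1 = -2.667 cm.
Applying the thin-lens equation again with f_2 = -8 cm and d_o2 = -2.667 cm gives d_i2 = 4.000 cm.
m_2 = -(4.000)/(-2.667) = 1.5000.
Overall magnification: m = m_1 m_2 = -1.2500.

-1.25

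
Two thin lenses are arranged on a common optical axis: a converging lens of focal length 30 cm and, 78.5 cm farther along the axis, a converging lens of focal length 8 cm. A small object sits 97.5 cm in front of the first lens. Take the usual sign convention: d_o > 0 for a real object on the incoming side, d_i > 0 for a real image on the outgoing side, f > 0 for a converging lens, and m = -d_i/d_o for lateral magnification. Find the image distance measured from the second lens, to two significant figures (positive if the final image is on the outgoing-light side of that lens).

Applying the thin-lens equation to the first lens, 1/30 = 1/97.5 + 1/d_i1, which gives d_i1 = 43.333 cm.
That image sits 35.167 cm in front of the second lens, so d_o2 = 35.167 cm.
Applying the thin-lens equation again with f_2 = 8 cm and d_o2 = 35.167 cm gives d_i2 = 10.356 cm.

10 cm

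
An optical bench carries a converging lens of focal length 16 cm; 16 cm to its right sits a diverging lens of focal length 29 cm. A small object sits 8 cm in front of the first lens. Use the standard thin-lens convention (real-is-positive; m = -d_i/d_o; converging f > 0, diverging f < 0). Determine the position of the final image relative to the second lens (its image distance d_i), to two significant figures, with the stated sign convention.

Applying the thin-lens equation to the first lens, 1/16 = 1/8 + 1/d_i1, which gives d_i1 = -16.000 cm.
The intermediate image is virtual, 16.000 cm to the left of lens 1, so d_o2 = L - d_i1 = 16 - (-16.000) = 32.000 cm.
Applying the thin-lens equation again with f_2 = -29 cm and d_o2 = 32.000 cm gives d_i2 = -15.213 cm.

-15 cm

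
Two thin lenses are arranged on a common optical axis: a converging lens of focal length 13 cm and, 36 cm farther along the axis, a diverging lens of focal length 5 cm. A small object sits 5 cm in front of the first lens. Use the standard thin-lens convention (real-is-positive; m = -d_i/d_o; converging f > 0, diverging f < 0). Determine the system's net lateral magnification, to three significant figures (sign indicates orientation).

First lens: d_i1 = 1/(1/13 - 1/5) = -8.125 cm.
m_1 = -(-8.125)/5 = 1.6250.
With d_i1 < 0 the first image is virtual and lies on the object side; the object distance for lens 2 is d_o2 = 36 - (-8.125) = 44.125 cm.
Second lens: d_i2 = 1/(1/(-5) - 1/(44.125)) = -4.491 cm.
m_2 = -(-4.491)/(44.125) = 0.1018.
Overall magnification: m = m_1 m_2 = 0.1654.

0.165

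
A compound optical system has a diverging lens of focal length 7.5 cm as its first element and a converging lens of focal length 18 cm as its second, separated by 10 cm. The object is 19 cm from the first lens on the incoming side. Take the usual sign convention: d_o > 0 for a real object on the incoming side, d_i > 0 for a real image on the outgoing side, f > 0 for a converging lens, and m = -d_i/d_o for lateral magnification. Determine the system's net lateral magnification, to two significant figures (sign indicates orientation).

1.9

First lens: d_i1 = 1/(1/(-7.5) - 1/19) = -5.377 cm.
m_1 = -(-5.377)/19 = 0.2830.
With d_i1 < 0 the first image is virtual and lies on the object side; the object distance for lens 2 is d_o2 = 10 - (-5.377) = 15.377 cm.
Second lens: d_i2 = 1/(1/18 - 1/(15.377)) = -105.540 cm.
m_2 = -(-105.540)/(15.377) = 6.8633.
The system's lateral magnification is m_1 m_2 = (0.2830)(6.8633) = 1.9424.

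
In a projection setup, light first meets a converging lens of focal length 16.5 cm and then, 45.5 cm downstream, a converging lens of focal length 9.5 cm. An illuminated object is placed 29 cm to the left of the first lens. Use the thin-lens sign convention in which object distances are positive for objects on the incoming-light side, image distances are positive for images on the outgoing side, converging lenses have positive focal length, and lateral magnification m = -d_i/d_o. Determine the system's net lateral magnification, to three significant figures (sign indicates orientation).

-5.50

First lens: d_i1 = 1/(1/16.5 - 1/29) = 38.280 cm.
m_1 = -(38.280)/29 = -1.3200.
Object distance for lens 2: d_o2 = 45.5 - 38.280 = 7.220 cm.
Second lens: d_i2 = 1/(1/9.5 - 1/(7.220)) = -30.083 cm.
m_2 = -(-30.083)/(7.220) = 4.1667.
The system's lateral magnification is m_1 m_2 = (-1.3200)(4.1667) = -5.5000.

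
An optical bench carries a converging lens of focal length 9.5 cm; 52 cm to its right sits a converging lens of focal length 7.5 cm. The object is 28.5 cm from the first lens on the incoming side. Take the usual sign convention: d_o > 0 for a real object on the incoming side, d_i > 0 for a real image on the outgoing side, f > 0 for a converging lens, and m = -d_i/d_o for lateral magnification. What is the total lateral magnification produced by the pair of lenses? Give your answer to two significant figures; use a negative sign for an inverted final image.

0.12

First lens: d_i1 = 1/(1/9.5 - 1/28.5) = 14.250 cm.
m_1 = -(14.250)/28.5 = -0.5000.
That image sits 37.750 cm in front of the second lens, so d_o2 = 37.750 cm.
Second lens: d_i2 = 1/(1/7.5 - 1/(37.750)) = 9.360 cm.
m_2 = -(9.360)/(37.750) = -0.2479.
Overall magnification: m = m_1 m_2 = 0.1240.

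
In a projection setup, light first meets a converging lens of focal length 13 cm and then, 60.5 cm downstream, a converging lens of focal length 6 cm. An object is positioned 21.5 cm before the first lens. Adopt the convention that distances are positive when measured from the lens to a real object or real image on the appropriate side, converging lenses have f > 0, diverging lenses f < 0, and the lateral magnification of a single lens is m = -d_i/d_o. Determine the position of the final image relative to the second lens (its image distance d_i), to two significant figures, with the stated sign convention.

7.7 cm

First lens: d_i1 = 1/(1/13 - 1/21.5) = 32.882 cm.
Object distance for lens 2: d_o2 = 60.5 - 32.882 = 27.618 cm.
Second lens: d_i2 = 1/(1/6 - 1/(27.618)) = 7.665 cm.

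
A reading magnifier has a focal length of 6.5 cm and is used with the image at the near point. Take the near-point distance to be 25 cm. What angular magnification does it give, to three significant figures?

4.85

M = 1 + D/f = 1 + 25/6.5 = 4.846.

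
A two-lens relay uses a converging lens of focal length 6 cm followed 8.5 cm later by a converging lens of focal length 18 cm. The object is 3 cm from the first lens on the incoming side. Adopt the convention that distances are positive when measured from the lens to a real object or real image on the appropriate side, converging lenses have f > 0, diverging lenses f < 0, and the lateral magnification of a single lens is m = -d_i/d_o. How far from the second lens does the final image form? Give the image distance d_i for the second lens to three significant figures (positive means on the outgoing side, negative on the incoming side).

-74.6 cm

Applying the thin-lens equation to the first lens, 1/6 = 1/3 + 1/d_i1, which gives d_i1 = -6.000 cm.
With d_i1 < 0 the first image is virtual and lies on the object side; the object distance for lens 2 is d_o2 = 8.5 - (-6.000) = 14.500 cm.
Applying the thin-lens equation again with f_2 = 18 cm and d_o2 = 14.500 cm gives d_i2 = -74.571 cm.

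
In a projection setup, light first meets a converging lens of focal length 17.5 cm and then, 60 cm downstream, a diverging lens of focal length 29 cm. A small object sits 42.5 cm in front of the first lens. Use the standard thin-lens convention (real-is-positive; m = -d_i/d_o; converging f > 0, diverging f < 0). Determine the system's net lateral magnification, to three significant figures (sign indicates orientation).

Applying the thin-lens equation to the first lens, 1/17.5 = 1/42.5 + 1/d_i1, which gives d_i1 = 29.750 cm.
Its lateral magnification is m_1 = -d_i1/d_o1 = -(29.750)/42.5 = -0.7000.
That image sits 30.250 cm in front of the second lens, so d_o2 = 30.250 cm.
Applying the thin-lens equation again with f_2 = -29 cm and d_o2 = 30.250 cm gives d_i2 = -14.806 cm.
m_2 = -(-14.806)/(30.250) = 0.4895.
Overall magnification: m = m_1 m_2 = -0.3426.

-0.343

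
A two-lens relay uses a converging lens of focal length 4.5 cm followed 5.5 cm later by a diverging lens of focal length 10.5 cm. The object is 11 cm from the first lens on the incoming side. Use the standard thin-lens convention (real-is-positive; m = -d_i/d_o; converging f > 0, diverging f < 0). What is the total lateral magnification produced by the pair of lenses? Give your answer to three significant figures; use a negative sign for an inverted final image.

Applying the thin-lens equation to the first lens, 1/4.5 = 1/11 + 1/d_i1, which gives d_i1 = 7.615 cm.
Its lateral magnification is m_1 = -d_i1/d_o1 = -(7.615)/11 = -0.6923.
Since 7.615 cm > 5.5 cm, the first image lies past the second lens and serves as a virtual object: d_o2 = L - d_i1 = -2.115 cm.
Applying the thin-lens equation again with f_2 = -10.5 cm and d_o2 = -2.115 cm gives d_i2 = 2.649 cm.
m_2 = -(2.649)/(-2.115) = 1.2523.
Overall magnification: m = m_1 m_2 = -0.8670.

-0.867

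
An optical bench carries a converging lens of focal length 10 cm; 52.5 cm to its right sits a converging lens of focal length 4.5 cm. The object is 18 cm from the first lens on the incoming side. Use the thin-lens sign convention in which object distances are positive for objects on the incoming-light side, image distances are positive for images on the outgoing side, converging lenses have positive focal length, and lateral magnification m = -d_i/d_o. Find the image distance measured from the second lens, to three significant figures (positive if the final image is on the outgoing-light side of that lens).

Applying the thin-lens equation to the first lens, 1/10 = 1/18 + 1/d_i1, which gives d_i1 = 22.500 cm.
Object distance for lens 2: d_o2 = 52.5 - 22.500 = 30.000 cm.
Applying the thin-lens equation again with f_2 = 4.5 cm and d_o2 = 30.000 cm gives d_i2 = 5.294 cm.

5.29 cm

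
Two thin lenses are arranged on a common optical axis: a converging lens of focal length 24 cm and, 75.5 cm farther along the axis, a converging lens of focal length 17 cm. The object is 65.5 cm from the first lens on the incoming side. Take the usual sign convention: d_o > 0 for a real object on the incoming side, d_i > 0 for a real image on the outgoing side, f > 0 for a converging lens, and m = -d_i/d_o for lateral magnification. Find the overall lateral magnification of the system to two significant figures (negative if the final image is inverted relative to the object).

0.48

First lens: d_i1 = 1/(1/24 - 1/65.5) = 37.880 cm.
m_1 = -(37.880)/65.5 = -0.5783.
That image sits 37.620 cm in front of the second lens, so d_o2 = 37.620 cm.
Second lens: d_i2 = 1/(1/17 - 1/(37.620)) = 31.015 cm.
m_2 = -(31.015)/(37.620) = -0.8244.
Overall magnification: m = m_1 m_2 = 0.4768.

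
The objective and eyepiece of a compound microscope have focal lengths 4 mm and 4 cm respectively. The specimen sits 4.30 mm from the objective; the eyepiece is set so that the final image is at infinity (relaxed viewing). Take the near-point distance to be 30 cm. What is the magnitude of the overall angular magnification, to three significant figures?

100

Convert to cm: f_obj = 4 mm = 0.4 cm; d_o = 4.30 mm = 0.43 cm.
Objective: 1/d_i = 1/f_obj - 1/d_o = 1/0.4 - 1/0.43 = 0.17442 cm^-1, so d_i = 5.733 cm.
m_obj = -d_i/d_o = -5.733/0.43 = -13.333.
Eyepiece angular magnification (image at infinity): M_eye = D/f_e = 30/4 = 7.500.
Overall M = m_obj x M_eye = (-13.333)(7.500) = -100.00.
|M| = 100.00.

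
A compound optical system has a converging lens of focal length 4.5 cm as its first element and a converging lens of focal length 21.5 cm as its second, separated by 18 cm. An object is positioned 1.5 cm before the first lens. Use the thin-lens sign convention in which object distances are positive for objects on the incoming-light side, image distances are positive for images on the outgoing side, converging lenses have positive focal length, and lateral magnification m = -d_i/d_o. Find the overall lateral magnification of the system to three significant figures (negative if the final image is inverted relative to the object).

First lens: d_i1 = 1/(1/4.5 - 1/1.5) = -2.250 cm.
m_1 = -(-2.250)/1.5 = 1.5000.
The intermediate image is virtual, 2.250 cm to the left of lens 1, so d_o2 = L - d_i1 = 18 - (-2.250) = 20.250 cm.
Second lens: d_i2 = 1/(1/21.5 - 1/(20.250)) = -348.300 cm.
m_2 = -(-348.300)/(20.250) = 17.2000.
The system's lateral magnification is m_1 m_2 = (1.5000)(17.2000) = 25.8000.

25.8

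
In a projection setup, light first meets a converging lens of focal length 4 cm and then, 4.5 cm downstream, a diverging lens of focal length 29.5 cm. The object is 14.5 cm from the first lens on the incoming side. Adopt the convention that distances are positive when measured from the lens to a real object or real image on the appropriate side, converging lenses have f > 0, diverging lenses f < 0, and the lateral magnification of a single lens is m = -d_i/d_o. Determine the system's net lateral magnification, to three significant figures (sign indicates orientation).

First lens: d_i1 = 1/(1/4 - 1/14.5) = 5.524 cm.
m_1 = -(5.524)/14.5 = -0.3810.
Since 5.524 cm > 4.5 cm, the first image lies past the second lens and serves as a virtual object: d_o2 = L - d_i1 = -1.024 cm.
Second lens: d_i2 = 1/(1/(-29.5) - 1/(-1.024)) = 1.061 cm.
m_2 = -(1.061)/(-1.024) = 1.0360.
Overall magnification: m = m_1 m_2 = -0.3946.

-0.395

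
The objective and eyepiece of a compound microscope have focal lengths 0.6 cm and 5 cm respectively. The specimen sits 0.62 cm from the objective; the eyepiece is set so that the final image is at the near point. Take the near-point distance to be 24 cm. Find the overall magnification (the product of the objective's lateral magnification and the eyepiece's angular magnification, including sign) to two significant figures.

-170

Objective: 1/d_i = 1/f_obj - 1/d_o = 1/0.6 - 1/0.62 = 0.05376 cm^-1, so d_i = 18.600 cm.
m_obj = -d_i/d_o = -18.600/0.62 = -30.000.
Eyepiece angular magnification (image at near point): M_eye = 1 + D/f_e = 1 + 24/5 = 5.800.
Overall M = m_obj x M_eye = (-30.000)(5.800) = -174.00.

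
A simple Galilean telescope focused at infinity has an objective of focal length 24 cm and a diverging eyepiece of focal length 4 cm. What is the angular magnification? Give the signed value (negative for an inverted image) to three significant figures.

6.00

M = -f_obj/f_eye = -24/(-4) = 6.000.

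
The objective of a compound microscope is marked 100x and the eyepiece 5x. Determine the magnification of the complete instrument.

The overall magnification of a compound microscope is the product of the objective and eyepiece magnifications:
M = M_obj x M_eye = 100 x 5 = 500.

500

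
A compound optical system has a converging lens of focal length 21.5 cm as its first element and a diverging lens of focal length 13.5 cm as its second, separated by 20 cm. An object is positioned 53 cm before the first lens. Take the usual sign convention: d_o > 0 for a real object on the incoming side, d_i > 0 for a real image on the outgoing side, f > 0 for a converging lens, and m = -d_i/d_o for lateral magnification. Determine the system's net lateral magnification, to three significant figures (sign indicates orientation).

Applying the thin-lens equation to the first lens, 1/21.5 = 1/53 + 1/d_i1, which gives d_i1 = 36.175 cm.
Its lateral magnification is m_1 = -d_i1/d_o1 = -(36.175)/53 = -0.6825.
This image would form 36.175 cm past lens 1, i.e. 16.175 cm beyond lens 2, so it is a virtual object for lens 2: d_o2 = 20 - 36.175 = -16.175 cm.
Applying the thin-lens equation again with f_2 = -13.5 cm and d_o2 = -16.175 cm gives d_i2 = -81.641 cm.
m_2 = -(-81.641)/(-16.175) = -5.0475.
Total m = m_1 x m_2 = (-0.6825)(-5.0475) = 3.4451.

3.45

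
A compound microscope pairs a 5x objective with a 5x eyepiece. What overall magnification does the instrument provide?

25

The overall magnification of a compound microscope is the product of the objective and eyepiece magnifications:
M = M_obj x M_eye = 5 x 5 = 25.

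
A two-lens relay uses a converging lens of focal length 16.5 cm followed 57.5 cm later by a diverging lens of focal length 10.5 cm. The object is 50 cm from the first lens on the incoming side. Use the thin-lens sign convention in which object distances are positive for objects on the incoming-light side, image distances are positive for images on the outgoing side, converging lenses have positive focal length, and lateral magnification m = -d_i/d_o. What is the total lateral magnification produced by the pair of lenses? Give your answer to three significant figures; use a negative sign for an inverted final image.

-0.119

First lens: d_i1 = 1/(1/16.5 - 1/50) = 24.627 cm.
m_1 = -(24.627)/50 = -0.4925.
That image sits 32.873 cm in front of the second lens, so d_o2 = 32.873 cm.
Second lens: d_i2 = 1/(1/(-10.5) - 1/(32.873)) = -7.958 cm.
m_2 = -(-7.958)/(32.873) = 0.2421.
Overall magnification: m = m_1 m_2 = -0.1192.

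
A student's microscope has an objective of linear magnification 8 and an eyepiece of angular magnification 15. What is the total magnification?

120

The overall magnification of a compound microscope is the product of the objective and eyepiece magnifications:
M = M_obj x M_eye = 8 x 15 = 120.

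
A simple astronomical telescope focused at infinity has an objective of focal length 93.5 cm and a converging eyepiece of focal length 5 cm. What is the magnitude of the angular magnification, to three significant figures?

18.7

|M| = f_obj/|f_eye| = 93.5/5 = 18.700.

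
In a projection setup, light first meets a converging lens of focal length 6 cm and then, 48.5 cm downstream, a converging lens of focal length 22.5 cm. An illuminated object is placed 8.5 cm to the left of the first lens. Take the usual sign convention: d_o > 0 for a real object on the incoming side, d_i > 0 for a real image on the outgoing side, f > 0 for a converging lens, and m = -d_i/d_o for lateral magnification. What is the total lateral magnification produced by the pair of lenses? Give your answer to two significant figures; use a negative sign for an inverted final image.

9.6

Applying the thin-lens equation to the first lens, 1/6 = 1/8.5 + 1/d_i1, which gives d_i1 = 20.400 cm.
Its lateral magnification is m_1 = -d_i1/d_o1 = -(20.400)/8.5 = -2.4000.
The intermediate image is 20.400 cm to the right of lens 1, so d_o2 = L - d_i1 = 48.5 - 20.400 = 28.100 cm.
Applying the thin-lens equation again with f_2 = 22.5 cm and d_o2 = 28.100 cm gives d_i2 = 112.902 cm.
m_2 = -(112.902)/(28.100) = -4.0179.
Overall magnification: m = m_1 m_2 = 9.6429.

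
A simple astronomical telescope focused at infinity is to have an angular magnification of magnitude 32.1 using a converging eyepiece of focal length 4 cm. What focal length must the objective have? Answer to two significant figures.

|M| = f_obj/|f_eye|, so f_obj = |M| x |f_eye| = 32.1 x 4 = 128.400 cm.

130 cm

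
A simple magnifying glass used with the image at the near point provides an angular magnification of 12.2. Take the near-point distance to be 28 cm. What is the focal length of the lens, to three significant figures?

For the image at the near point, M = 1 + D/f.
f = D/(M - 1) = 28/(12.2 - 1) = 2.500 cm.

2.50 cm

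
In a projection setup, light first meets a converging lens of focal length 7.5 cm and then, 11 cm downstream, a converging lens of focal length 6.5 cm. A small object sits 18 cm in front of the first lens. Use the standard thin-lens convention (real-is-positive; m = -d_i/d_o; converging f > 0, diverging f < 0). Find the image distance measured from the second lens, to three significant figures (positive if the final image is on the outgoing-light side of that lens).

First lens: d_i1 = 1/(1/7.5 - 1/18) = 12.857 cm.
Since 12.857 cm > 11 cm, the first image lies past the second lens and serves as a virtual object: d_o2 = L - d_i1 = -1.857 cm.
Second lens: d_i2 = 1/(1/6.5 - 1/(-1.857)) = 1.444 cm.

1.44 cm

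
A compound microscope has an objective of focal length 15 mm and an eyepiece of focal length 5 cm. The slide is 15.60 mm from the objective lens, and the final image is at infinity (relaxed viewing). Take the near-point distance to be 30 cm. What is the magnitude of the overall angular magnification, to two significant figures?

150

Convert to cm: f_obj = 15 mm = 1.5 cm; d_o = 15.60 mm = 1.56 cm.
Objective: 1/d_i = 1/f_obj - 1/d_o = 1/1.5 - 1/1.56 = 0.02564 cm^-1, so d_i = 39.000 cm.
m_obj = -d_i/d_o = -39.000/1.56 = -25.000.
Eyepiece angular magnification (image at infinity): M_eye = D/f_e = 30/5 = 6.000.
Overall M = m_obj x M_eye = (-25.000)(6.000) = -150.00.
|M| = 150.00.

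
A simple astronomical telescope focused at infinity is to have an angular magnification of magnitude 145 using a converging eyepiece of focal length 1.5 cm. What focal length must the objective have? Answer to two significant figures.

220 cm

|M| = f_obj/|f_eye|, so f_obj = |M| x |f_eye| = 145.0 x 1.5 = 217.500 cm.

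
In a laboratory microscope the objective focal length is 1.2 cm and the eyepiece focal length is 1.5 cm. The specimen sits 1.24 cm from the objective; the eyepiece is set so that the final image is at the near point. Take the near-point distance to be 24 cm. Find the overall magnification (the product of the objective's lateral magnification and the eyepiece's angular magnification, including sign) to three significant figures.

-510

Objective: 1/d_i = 1/f_obj - 1/d_o = 1/1.2 - 1/1.24 = 0.02688 cm^-1, so d_i = 37.200 cm.
m_obj = -d_i/d_o = -37.200/1.24 = -30.000.
Eyepiece angular magnification (image at near point): M_eye = 1 + D/f_e = 1 + 24/1.5 = 17.000.
Overall M = m_obj x M_eye = (-30.000)(17.000) = -510.00.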